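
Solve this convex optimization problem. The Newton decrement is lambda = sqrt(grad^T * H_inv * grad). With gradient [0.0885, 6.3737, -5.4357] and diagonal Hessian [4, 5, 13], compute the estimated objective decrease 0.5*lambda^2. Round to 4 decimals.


Step 1: H is diagonal, so H^(-1) * g = [0.0221, 1.2747, -0.4181].
Step 2: g^T H^(-1) g = sum_i g_i^2 / H_ii
  = (0.0885)^2/4 + (6.3737)^2/5 + (-5.4357)^2/13
  = 0.002 + 8.1248 + 2.2728 = 10.3996
Step 3: Objective decrease = 0.5 * g^T H^(-1) g = 5.1998


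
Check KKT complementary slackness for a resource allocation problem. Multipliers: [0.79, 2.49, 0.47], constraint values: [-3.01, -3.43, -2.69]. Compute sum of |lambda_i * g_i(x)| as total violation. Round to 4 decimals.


KKT complementary slackness check:
lambda_1 * g_1 = 0.79 * -3.01 = -2.3779
lambda_2 * g_2 = 2.49 * -3.43 = -8.5407
lambda_3 * g_3 = 0.47 * -2.69 = -1.2643
Total violation = 2.3779 + 8.5407 + 1.2643 = 12.1829


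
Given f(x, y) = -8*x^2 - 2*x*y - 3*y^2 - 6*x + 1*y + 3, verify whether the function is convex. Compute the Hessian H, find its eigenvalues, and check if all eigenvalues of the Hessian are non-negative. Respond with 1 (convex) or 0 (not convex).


The Hessian of f(x,y) = -8*x^2 - 2*x*y - 3*y^2 - 6*x + 1*y + 3 is:
H = [[-16, -2], [-2, -6]]
Trace = -16 - 6 = -22
Determinant = -16*-6 - (-2)^2 = 92
Discriminant = (-22)^2 - 4*92 = 116.0
Eigenvalues: lambda_1 = -16.3852, lambda_2 = -5.6148
The function is not convex.

0


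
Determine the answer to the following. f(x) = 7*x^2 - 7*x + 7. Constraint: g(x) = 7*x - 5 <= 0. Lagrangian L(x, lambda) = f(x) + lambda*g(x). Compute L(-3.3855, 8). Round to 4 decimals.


Step 1: Evaluate f(x).
f(-3.3855) = 7*(-3.3855)^2 - 7*(-3.3855) + 7 = 110.9298
Step 2: Evaluate g(x).
g(-3.3855) = 7*-3.3855 - 5 = -28.6985
Step 3: Compute Lagrangian.
L = 110.9298 + 8*-28.6985 = -118.6582


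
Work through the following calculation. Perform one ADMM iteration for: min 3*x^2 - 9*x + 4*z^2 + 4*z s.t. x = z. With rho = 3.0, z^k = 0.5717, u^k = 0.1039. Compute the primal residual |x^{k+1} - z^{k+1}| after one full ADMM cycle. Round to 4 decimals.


ADMM iteration with rho = 3.0, z^k = 0.5717, u^k = 0.1039
Step 1: x-update.
Minimize 3*x^2 - 9*x + (3.0/2)*(x - 0.5717 + 0.1039)^2
FOC: (2*3 + 3.0)*x = 9 + 3.0*(0.5717 - 0.1039)
x^{k+1} = 1.1559
Step 2: z-update.
Minimize 4*z^2 + 4*z + (3.0/2)*(1.1559 - z + 0.1039)^2
FOC: (2*4 + 3.0)*z = -4 + 3.0*(1.1559 + 0.1039)
z^{k+1} = -0.02
Step 3: u-update.
u^{k+1} = 0.1039 + 1.1559 + 0.02 = 1.2799
Step 4: Primal residual = |1.1559 + 0.02| = 1.176


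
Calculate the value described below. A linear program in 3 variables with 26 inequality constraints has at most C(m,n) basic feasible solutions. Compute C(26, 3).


Each vertex corresponds to some choice of n active constraints out of m, so the number of vertices is at most C(m, n) = m! / (n!(m-n)!).
m = 26, n = 3
Numerator: 26 * 25 * 24
Denominator: 3! = 6
C(26, 3) = 2600


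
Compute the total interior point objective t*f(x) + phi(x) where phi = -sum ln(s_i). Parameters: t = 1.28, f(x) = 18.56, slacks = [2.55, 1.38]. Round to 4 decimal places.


Step 1: Compute log-barrier.
ln values: [0.9361, 0.3221]
phi = -(0.9361 + 0.3221) = -1.2582
Step 2: Compute augmented objective.
t*f(x) = 1.28*18.56 = 23.7568
Total = 23.7568 - 1.2582 = 22.4986


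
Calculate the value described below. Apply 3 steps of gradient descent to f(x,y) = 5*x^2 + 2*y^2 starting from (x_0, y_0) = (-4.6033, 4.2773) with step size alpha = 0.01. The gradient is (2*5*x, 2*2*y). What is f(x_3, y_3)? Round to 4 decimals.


Gradient descent on f(x,y) = 5*x^2 + 2*y^2.
Starting point: (-4.6033, 4.2773), alpha = 0.01
Step 1: grad_x = 2*5*-4.6033 = -46.033, grad_y = 2*2*4.2773 = 17.1092
  x_1 = -4.6033 - 0.01*-46.033 = -4.143
  y_1 = 4.2773 - 0.01*17.1092 = 4.1062
Step 2: grad_x = 2*5*-4.143 = -41.4297, grad_y = 2*2*4.1062 = 16.4248
  x_2 = -4.143 - 0.01*-41.4297 = -3.7287
  y_2 = 4.1062 - 0.01*16.4248 = 3.942
Step 3: grad_x = 2*5*-3.7287 = -37.2867, grad_y = 2*2*3.942 = 15.7678
  x_3 = -3.7287 - 0.01*-37.2867 = -3.3558
  y_3 = 3.942 - 0.01*15.7678 = 3.7843
f(-3.3558, 3.7843) = 5*(-3.3558)^2 + 2*3.7843^2 = 84.9487


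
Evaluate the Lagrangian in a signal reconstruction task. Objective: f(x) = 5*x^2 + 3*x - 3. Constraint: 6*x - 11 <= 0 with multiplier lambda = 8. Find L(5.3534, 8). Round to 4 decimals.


Step 1: Evaluate f(x).
f(5.3534) = 5*5.3534^2 + 3*5.3534 - 3 = 156.3547
Step 2: Evaluate g(x).
g(5.3534) = 6*5.3534 - 11 = 21.1204
Step 3: Compute Lagrangian.
L = 156.3547 + 8*21.1204 = 325.3179


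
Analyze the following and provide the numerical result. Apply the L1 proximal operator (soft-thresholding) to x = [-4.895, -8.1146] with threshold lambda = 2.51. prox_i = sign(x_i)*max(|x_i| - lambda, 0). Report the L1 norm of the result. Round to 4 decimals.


Soft-thresholding with lambda = 2.51:
prox(-4.895) = sign(-4.895)*max(|-4.895| - 2.51, 0) = -2.385
prox(-8.1146) = sign(-8.1146)*max(|-8.1146| - 2.51, 0) = -5.6046
prox(x) = [-2.385, -5.6046]
||prox(x)||_1 = 2.385 + 5.6046 = 7.9896


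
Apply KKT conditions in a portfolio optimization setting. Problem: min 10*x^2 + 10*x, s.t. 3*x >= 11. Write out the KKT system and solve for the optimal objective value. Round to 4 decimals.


Step 1: Try lambda = 0 (constraint inactive).
x_unc = -10/(2*10) = -0.5
Check: 3*-0.5 = -1.5 < 11 -- violated!
Step 2: Constraint must be active: 3*x = 11
x* = 11/3 = 3.6667 (rounded; the exact value 11/3 is used below)
lambda = (2*10*(11/3) + 10)/3 = 27.7778
Step 3: Compute optimal value.
f(x*) = 10*(11/3)^2 + 10*(11/3) = 171.1111


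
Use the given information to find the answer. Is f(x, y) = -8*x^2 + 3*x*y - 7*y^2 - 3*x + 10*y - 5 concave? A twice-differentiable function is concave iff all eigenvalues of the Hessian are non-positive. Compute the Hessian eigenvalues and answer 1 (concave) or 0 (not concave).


The Hessian of f(x,y) = -8*x^2 + 3*x*y - 7*y^2 - 3*x + 10*y - 5 is:
H = [[-16, 3], [3, -14]]
Trace = -16 - 14 = -30
Determinant = -16*-14 - (3)^2 = 215
Discriminant = (-30)^2 - 4*215 = 40.0
Eigenvalues: lambda_1 = -18.1623, lambda_2 = -11.8377
The function is concave.

1


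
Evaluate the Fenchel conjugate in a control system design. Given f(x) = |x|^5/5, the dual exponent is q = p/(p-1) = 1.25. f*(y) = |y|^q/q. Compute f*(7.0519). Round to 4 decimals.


The conjugate exponent q satisfies 1/p + 1/q = 1.
p = 5, so q = 5/(5 - 1) = 1.25
|y|^q = 7.0519^1.25 = 11.4917
f*(7.0519) = 11.4917 / 1.25 = 9.1933


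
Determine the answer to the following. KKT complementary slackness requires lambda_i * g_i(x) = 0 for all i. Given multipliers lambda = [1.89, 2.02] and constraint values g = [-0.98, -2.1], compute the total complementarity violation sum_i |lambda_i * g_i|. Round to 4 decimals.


KKT complementary slackness check:
lambda_1 * g_1 = 1.89 * -0.98 = -1.8522
lambda_2 * g_2 = 2.02 * -2.1 = -4.242
Total violation = 1.8522 + 4.242 = 6.0942


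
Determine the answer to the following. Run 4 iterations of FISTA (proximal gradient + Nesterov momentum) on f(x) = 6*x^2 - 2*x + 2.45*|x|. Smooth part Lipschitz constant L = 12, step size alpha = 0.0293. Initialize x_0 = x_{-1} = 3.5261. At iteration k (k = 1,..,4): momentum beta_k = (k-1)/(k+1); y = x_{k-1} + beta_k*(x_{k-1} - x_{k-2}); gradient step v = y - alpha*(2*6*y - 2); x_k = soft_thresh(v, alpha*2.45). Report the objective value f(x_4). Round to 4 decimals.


FISTA on f(x) = 6*x^2 - 2*x + 2.45*|x|
L = 12, alpha = 0.0293
Iteration 1: beta = 0.0, y = 3.5261 + 0.0*(3.5261 - 3.5261) = 3.5261
  grad(y) = 40.3132, v = y - alpha*grad = 2.3449
  prox(v) = soft_thresh(2.3449, 0.0718) = 2.2731
Iteration 2: beta = 0.3333, y = 2.2731 + 0.3333*(2.2731 - 3.5261) = 1.8555
  grad(y) = 20.2658, v = y - alpha*grad = 1.2617
  prox(v) = soft_thresh(1.2617, 0.0718) = 1.1899
Iteration 3: beta = 0.5, y = 1.1899 + 0.5*(1.1899 - 2.2731) = 0.6483
  grad(y) = 5.7796, v = y - alpha*grad = 0.479
  prox(v) = soft_thresh(0.479, 0.0718) = 0.4072
Iteration 4: beta = 0.6, y = 0.4072 + 0.6*(0.4072 - 1.1899) = -0.0625
  grad(y) = -2.7497, v = y - alpha*grad = 0.0181
  prox(v) = soft_thresh(0.0181, 0.0718) = 0.0
f(x_4) = 6*0.0^2 - 2*0.0 + 2.45*|0.0| = 0.0


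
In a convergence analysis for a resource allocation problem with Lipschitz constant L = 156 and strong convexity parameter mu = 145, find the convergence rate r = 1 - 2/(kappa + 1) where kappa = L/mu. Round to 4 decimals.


Step 1: Compute the condition number.
kappa = L/mu = 156/145 = 1.0759
Step 2: Compute the convergence rate.
r = 1 - 2/(kappa + 1) = 1 - 2*mu/(L + mu) = (L - mu)/(L + mu) = 11/301 = 0.0365


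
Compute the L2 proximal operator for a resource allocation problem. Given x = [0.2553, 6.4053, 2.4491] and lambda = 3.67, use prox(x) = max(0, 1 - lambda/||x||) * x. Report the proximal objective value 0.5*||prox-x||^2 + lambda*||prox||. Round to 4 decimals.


Step 1: Compute ||x||.
||x|| = 6.8623
Step 2: Compute scaling factor.
scale = max(0, 1 - 3.67/6.8623) = 0.4652
Step 3: prox(x) = [0.1188, 2.9797, 1.1393]
||prox(x)|| = 3.1923
Step 4: Proximal objective.
0.5*||prox-x||^2 = 6.7345
lambda*||prox|| = 11.7157
Total = 18.4502


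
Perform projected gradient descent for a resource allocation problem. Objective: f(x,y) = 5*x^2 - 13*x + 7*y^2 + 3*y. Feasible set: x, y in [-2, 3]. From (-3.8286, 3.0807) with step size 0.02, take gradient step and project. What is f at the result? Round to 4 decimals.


Step 1: Compute gradient at (-3.8286, 3.0807).
grad_x = 2*5*-3.8286 - 13 = -51.286
grad_y = 2*7*3.0807 + 3 = 46.1298
Step 2: Gradient step.
x_raw = -3.8286 - 0.02*-51.286 = -2.8029
y_raw = 3.0807 - 0.02*46.1298 = 2.1581
Step 3: Project onto [-2, 3].
x_proj = clip(-2.8029) = -2.0
y_proj = clip(2.1581) = 2.1581
Step 4: Evaluate f.
f(-2.0, 2.1581) = 85.0762


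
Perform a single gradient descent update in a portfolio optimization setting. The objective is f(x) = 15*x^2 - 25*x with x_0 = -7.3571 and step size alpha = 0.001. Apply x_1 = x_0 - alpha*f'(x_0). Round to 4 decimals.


We compute the gradient at x_0 and apply the update.
f'(x) = 30*x - 25
f'(-7.3571) = 30*-7.3571 - 25 = -245.713
x_1 = -7.3571 - 0.001*-245.713 = -7.1114


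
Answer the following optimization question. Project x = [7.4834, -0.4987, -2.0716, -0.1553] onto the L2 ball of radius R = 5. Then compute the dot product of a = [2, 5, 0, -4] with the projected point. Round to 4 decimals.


Step 1: Compute ||x|| (intermediates to 6 decimals).
||x|| = sqrt(7.4834^2 + (-0.4987)^2 + (-2.0716)^2 + (-0.1553)^2) = 7.782392
Step 2: Project.
Since ||x|| > R, scale = R/||x|| = 5/7.782392 = 0.642476, proj(x) = scale * x
proj(x) = [4.807905, -0.320403, -1.330953, -0.099777]
Step 3: Dot product.
a^T * proj(x) = 2*4.807905 + 5*(-0.320403) + 0*(-1.330953) - 4*(-0.099777) = 8.4129


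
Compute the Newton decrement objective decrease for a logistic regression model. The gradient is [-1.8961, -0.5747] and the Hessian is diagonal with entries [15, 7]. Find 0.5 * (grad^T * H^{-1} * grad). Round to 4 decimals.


Step 1: H is diagonal, so H^(-1) * g = [-0.1264, -0.0821].
Step 2: g^T H^(-1) g = sum_i g_i^2 / H_ii
  = (-1.8961)^2/15 + (-0.5747)^2/7
  = 0.2397 + 0.0472 = 0.2869
Step 3: Objective decrease = 0.5 * g^T H^(-1) g = 0.1434


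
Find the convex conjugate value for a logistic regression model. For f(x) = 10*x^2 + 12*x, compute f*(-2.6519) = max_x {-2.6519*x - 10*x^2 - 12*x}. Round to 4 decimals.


f*(y) = sup_x {y*x - a*x^2 - b*x} = sup_x {(y-b)*x - a*x^2}
FOC: (y - b) - 2a*x = 0 => x* = (y - b)/(2a)
x* = (-2.6519 - 12)/(2*10) = -0.7326
f*(-2.6519) = (y-b)^2/(4a) = (-2.6519 - 12)^2/(4*10)
= 214.6782/40 = 5.367


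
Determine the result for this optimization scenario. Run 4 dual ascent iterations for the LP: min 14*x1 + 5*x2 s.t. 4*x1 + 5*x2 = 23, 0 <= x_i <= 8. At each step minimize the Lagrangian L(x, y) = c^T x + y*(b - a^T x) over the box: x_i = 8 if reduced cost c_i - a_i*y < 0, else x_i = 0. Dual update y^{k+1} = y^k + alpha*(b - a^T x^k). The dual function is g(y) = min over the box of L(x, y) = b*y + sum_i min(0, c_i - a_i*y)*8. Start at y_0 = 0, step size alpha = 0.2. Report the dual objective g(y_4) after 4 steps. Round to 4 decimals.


Dual ascent for LP: min 14*x1 + 5*x2, 4*x1 + 5*x2 = 23, 0 <= x_i <= 8
Step 1: y^k = 0.0, reduced costs: (14.0, 5.0)
  x^k = (0.0, 0.0), subgradient = b - a^T x = 23.0
  y^{k+1} = 0.0 + 0.2*23.0 = 4.6
Step 2: y^k = 4.6, reduced costs: (-4.4, -18.0)
  x^k = (8.0, 8.0), subgradient = b - a^T x = -49.0
  y^{k+1} = 4.6 + 0.2*-49.0 = -5.2
Step 3: y^k = -5.2, reduced costs: (34.8, 31.0)
  x^k = (0.0, 0.0), subgradient = b - a^T x = 23.0
  y^{k+1} = -5.2 + 0.2*23.0 = -0.6
Step 4: y^k = -0.6, reduced costs: (16.4, 8.0)
  x^k = (0.0, 0.0), subgradient = b - a^T x = 23.0
  y^{k+1} = -0.6 + 0.2*23.0 = 4.0
Dual objective at y_4 = 4.0: reduced costs (-2.0, -15.0), box minimizer x = (8.0, 8.0)
g(y_4) = b*y + (c1 - a1*y)*x1 + (c2 - a2*y)*x2 = 23*4.0 + (-2.0)*8.0 + (-15.0)*8.0 = 92.0 - 16.0 - 120.0 = -44.0


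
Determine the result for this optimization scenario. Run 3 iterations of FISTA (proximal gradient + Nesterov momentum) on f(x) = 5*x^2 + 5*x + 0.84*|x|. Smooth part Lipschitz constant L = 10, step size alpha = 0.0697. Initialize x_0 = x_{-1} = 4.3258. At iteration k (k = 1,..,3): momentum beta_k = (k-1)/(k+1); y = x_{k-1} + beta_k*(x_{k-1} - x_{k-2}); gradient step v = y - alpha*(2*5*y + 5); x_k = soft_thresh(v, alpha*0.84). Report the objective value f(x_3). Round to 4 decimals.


FISTA on f(x) = 5*x^2 + 5*x + 0.84*|x|
L = 10, alpha = 0.0697
Iteration 1: beta = 0.0, y = 4.3258 + 0.0*(4.3258 - 4.3258) = 4.3258
  grad(y) = 48.258, v = y - alpha*grad = 0.9622
  prox(v) = soft_thresh(0.9622, 0.0585) = 0.9037
Iteration 2: beta = 0.3333, y = 0.9037 + 0.3333*(0.9037 - 4.3258) = -0.237
  grad(y) = 2.6296, v = y - alpha*grad = -0.4203
  prox(v) = soft_thresh(-0.4203, 0.0585) = -0.3618
Iteration 3: beta = 0.5, y = -0.3618 + 0.5*(-0.3618 - 0.9037) = -0.9945
  grad(y) = -4.945, v = y - alpha*grad = -0.6498
  prox(v) = soft_thresh(-0.6498, 0.0585) = -0.5913
f(x_3) = 5*(-0.5913)^2 + 5*(-0.5913) + 0.84*|-0.5913| = -0.7117


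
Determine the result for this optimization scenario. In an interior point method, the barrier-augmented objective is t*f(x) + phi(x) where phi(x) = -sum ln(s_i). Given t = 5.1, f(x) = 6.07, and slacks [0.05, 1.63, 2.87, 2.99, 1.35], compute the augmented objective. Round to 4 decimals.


Step 1: Compute log-barrier.
ln values: [-2.9957, 0.4886, 1.0543, 1.0953, 0.3001]
phi = -(-2.9957 + 0.4886 + 1.0543 + 1.0953 + 0.3001) = 0.0575
Step 2: Compute augmented objective.
t*f(x) = 5.1*6.07 = 30.957
Total = 30.957 + 0.0575 = 31.0145


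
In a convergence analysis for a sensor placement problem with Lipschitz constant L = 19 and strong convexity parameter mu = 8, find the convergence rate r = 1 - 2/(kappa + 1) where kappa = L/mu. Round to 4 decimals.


Step 1: Compute the condition number.
kappa = L/mu = 19/8 = 2.375
Step 2: Compute the convergence rate.
r = 1 - 2/(kappa + 1) = 1 - 2*mu/(L + mu) = (L - mu)/(L + mu) = 11/27 = 0.4074


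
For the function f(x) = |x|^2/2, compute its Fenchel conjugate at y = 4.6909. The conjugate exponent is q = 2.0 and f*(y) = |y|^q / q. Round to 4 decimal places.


The conjugate exponent q satisfies 1/p + 1/q = 1.
p = 2, so q = 2/(2 - 1) = 2.0
|y|^q = 4.6909^2.0 = 22.0045
f*(4.6909) = 22.0045 / 2.0 = 11.0023


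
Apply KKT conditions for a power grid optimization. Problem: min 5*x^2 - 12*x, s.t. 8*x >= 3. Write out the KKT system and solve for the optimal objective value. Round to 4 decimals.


Step 1: Try lambda = 0 (constraint inactive).
Stationarity: 2*5*x - 12 = 0
x* = 12/(2*5) = 1.2
Check constraint: 8*1.2 = 9.6 >= 3 -- satisfied.
Step 2: Compute optimal value.
f(x*) = 5*1.2^2 - 12*1.2 = -7.2


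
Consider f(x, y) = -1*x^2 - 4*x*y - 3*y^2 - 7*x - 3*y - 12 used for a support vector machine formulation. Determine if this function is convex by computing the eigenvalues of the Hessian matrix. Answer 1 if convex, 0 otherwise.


The Hessian of f(x,y) = -1*x^2 - 4*x*y - 3*y^2 - 7*x - 3*y - 12 is:
H = [[-2, -4], [-4, -6]]
Trace = -2 - 6 = -8
Determinant = -2*-6 - (-4)^2 = -4
Discriminant = (-8)^2 - 4*-4 = 80.0
Eigenvalues: lambda_1 = -8.4721, lambda_2 = 0.4721
The function is not convex.

0


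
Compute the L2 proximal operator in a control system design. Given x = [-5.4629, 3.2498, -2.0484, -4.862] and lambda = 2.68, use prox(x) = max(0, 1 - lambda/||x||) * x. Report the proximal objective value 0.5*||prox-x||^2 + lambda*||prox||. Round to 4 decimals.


Step 1: Compute ||x||.
||x|| = 8.2607
Step 2: Compute scaling factor.
scale = max(0, 1 - 2.68/8.2607) = 0.6756
Step 3: prox(x) = [-3.6906, 2.1955, -1.3838, -3.2846]
||prox(x)|| = 5.5807
Step 4: Proximal objective.
0.5*||prox-x||^2 = 3.5912
lambda*||prox|| = 14.9563
Total = 18.5475


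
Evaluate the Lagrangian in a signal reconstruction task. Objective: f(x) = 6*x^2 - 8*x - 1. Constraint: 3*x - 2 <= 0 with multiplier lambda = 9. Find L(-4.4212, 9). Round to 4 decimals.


Step 1: Evaluate f(x).
f(-4.4212) = 6*(-4.4212)^2 - 8*(-4.4212) - 1 = 151.6517
Step 2: Evaluate g(x).
g(-4.4212) = 3*-4.4212 - 2 = -15.2636
Step 3: Compute Lagrangian.
L = 151.6517 + 9*-15.2636 = 14.2793


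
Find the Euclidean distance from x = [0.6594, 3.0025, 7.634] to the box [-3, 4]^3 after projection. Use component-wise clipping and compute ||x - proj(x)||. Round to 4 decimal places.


Project each component onto [-3, 4].
clip(0.6594) = 0.6594, clip(3.0025) = 3.0025, clip(7.634) = 4.0
Projection = [0.6594, 3.0025, 4.0]
Squared diffs: [0.0, 0.0, 13.206]
Distance = sqrt(13.206) = 3.634


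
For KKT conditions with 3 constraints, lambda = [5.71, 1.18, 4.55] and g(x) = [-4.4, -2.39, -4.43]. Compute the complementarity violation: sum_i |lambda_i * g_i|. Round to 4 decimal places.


KKT complementary slackness check:
lambda_1 * g_1 = 5.71 * -4.4 = -25.124
lambda_2 * g_2 = 1.18 * -2.39 = -2.8202
lambda_3 * g_3 = 4.55 * -4.43 = -20.1565
Total violation = 25.124 + 2.8202 + 20.1565 = 48.1007


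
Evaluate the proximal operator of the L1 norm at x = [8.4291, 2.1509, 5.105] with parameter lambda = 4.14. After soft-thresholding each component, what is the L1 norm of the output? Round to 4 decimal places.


Soft-thresholding with lambda = 4.14:
prox(8.4291) = sign(8.4291)*max(|8.4291| - 4.14, 0) = 4.2891
prox(2.1509) = sign(2.1509)*max(|2.1509| - 4.14, 0) = 0.0
prox(5.105) = sign(5.105)*max(|5.105| - 4.14, 0) = 0.965
prox(x) = [4.2891, 0.0, 0.965]
||prox(x)||_1 = 4.2891 + 0.0 + 0.965 = 5.2541


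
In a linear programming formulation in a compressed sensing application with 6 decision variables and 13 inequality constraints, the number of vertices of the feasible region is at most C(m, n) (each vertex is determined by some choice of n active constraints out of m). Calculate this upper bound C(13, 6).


Each vertex corresponds to some choice of n active constraints out of m, so the number of vertices is at most C(m, n) = m! / (n!(m-n)!).
m = 13, n = 6
Numerator: 13 * 12 * 11 * 10 * 9 * 8
Denominator: 6! = 720
C(13, 6) = 1716


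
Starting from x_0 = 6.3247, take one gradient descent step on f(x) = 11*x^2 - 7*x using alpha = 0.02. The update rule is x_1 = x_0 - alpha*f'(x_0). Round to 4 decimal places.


We compute the gradient at x_0 and apply the update.
f'(x) = 22*x - 7
f'(6.3247) = 22*6.3247 - 7 = 132.1434
x_1 = 6.3247 - 0.02*132.1434 = 3.6818


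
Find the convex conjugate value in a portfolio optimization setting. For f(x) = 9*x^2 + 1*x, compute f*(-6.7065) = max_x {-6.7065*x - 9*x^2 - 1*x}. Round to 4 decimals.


f*(y) = sup_x {y*x - a*x^2 - b*x} = sup_x {(y-b)*x - a*x^2}
FOC: (y - b) - 2a*x = 0 => x* = (y - b)/(2a)
x* = (-6.7065 - 1)/(2*9) = -0.4281
f*(-6.7065) = (y-b)^2/(4a) = (-6.7065 - 1)^2/(4*9)
= 59.3901/36 = 1.6497


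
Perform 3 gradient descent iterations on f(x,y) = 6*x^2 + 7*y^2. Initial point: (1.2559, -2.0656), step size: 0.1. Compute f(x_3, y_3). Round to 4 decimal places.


Gradient descent on f(x,y) = 6*x^2 + 7*y^2.
Starting point: (1.2559, -2.0656), alpha = 0.1
Step 1: grad_x = 2*6*1.2559 = 15.0708, grad_y = 2*7*-2.0656 = -28.9184
  x_1 = 1.2559 - 0.1*15.0708 = -0.2512
  y_1 = -2.0656 - 0.1*-28.9184 = 0.8262
Step 2: grad_x = 2*6*-0.2512 = -3.0142, grad_y = 2*7*0.8262 = 11.5674
  x_2 = -0.2512 - 0.1*-3.0142 = 0.0502
  y_2 = 0.8262 - 0.1*11.5674 = -0.3305
Step 3: grad_x = 2*6*0.0502 = 0.6028, grad_y = 2*7*-0.3305 = -4.6269
  x_3 = 0.0502 - 0.1*0.6028 = -0.01
  y_3 = -0.3305 - 0.1*-4.6269 = 0.1322
f(-0.01, 0.1322) = 6*(-0.01)^2 + 7*0.1322^2 = 0.1229


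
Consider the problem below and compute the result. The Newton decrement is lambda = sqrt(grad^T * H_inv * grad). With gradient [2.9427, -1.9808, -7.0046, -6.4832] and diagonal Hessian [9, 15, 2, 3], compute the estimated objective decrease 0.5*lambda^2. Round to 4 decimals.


Step 1: H is diagonal, so H^(-1) * g = [0.327, -0.1321, -3.5023, -2.1611].
Step 2: g^T H^(-1) g = sum_i g_i^2 / H_ii
  = (2.9427)^2/9 + (-1.9808)^2/15 + (-7.0046)^2/2 + (-6.4832)^2/3
  = 0.9622 + 0.2616 + 24.5322 + 14.0106 = 39.7666
Step 3: Objective decrease = 0.5 * g^T H^(-1) g = 19.8833


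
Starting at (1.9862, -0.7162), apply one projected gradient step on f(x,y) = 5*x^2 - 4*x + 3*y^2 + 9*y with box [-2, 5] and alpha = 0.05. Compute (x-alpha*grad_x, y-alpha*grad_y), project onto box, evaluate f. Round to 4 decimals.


Step 1: Compute gradient at (1.9862, -0.7162).
grad_x = 2*5*1.9862 - 4 = 15.862
grad_y = 2*3*-0.7162 + 9 = 4.7028
Step 2: Gradient step.
x_raw = 1.9862 - 0.05*15.862 = 1.1931
y_raw = -0.7162 - 0.05*4.7028 = -0.9513
Step 3: Project onto [-2, 5].
x_proj = clip(1.1931) = 1.1931
y_proj = clip(-0.9513) = -0.9513
Step 4: Evaluate f.
f(1.1931, -0.9513) = -3.5019


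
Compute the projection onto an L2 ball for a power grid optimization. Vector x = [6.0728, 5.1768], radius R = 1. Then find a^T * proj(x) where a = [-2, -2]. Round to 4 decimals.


Step 1: Compute ||x|| (intermediates to 6 decimals).
||x|| = sqrt(6.0728^2 + 5.1768^2) = 7.97986
Step 2: Project.
Since ||x|| > R, scale = R/||x|| = 1/7.97986 = 0.125315, proj(x) = scale * x
proj(x) = [0.761013, 0.648731]
Step 3: Dot product.
a^T * proj(x) = -2*0.761013 - 2*0.648731 = -2.8195


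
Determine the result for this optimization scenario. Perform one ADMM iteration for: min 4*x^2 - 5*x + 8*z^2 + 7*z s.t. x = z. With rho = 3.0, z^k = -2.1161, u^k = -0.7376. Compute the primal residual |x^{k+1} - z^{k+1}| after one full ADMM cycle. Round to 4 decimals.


ADMM iteration with rho = 3.0, z^k = -2.1161, u^k = -0.7376
Step 1: x-update.
Minimize 4*x^2 - 5*x + (3.0/2)*(x + 2.1161 - 0.7376)^2
FOC: (2*4 + 3.0)*x = 5 + 3.0*(-2.1161 + 0.7376)
x^{k+1} = 0.0786
Step 2: z-update.
Minimize 8*z^2 + 7*z + (3.0/2)*(0.0786 - z - 0.7376)^2
FOC: (2*8 + 3.0)*z = -7 + 3.0*(0.0786 - 0.7376)
z^{k+1} = -0.4725
Step 3: u-update.
u^{k+1} = -0.7376 + 0.0786 + 0.4725 = -0.1865
Step 4: Primal residual = |0.0786 + 0.4725| = 0.5511


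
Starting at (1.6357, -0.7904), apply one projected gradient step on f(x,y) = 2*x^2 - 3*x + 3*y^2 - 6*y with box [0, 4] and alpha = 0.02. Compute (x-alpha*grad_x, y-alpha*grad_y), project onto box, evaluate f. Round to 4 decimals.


Step 1: Compute gradient at (1.6357, -0.7904).
grad_x = 2*2*1.6357 - 3 = 3.5428
grad_y = 2*3*-0.7904 - 6 = -10.7424
Step 2: Gradient step.
x_raw = 1.6357 - 0.02*3.5428 = 1.5648
y_raw = -0.7904 - 0.02*-10.7424 = -0.5756
Step 3: Project onto [0, 4].
x_proj = clip(1.5648) = 1.5648
y_proj = clip(-0.5756) = 0.0
Step 4: Evaluate f.
f(1.5648, 0.0) = 0.2029


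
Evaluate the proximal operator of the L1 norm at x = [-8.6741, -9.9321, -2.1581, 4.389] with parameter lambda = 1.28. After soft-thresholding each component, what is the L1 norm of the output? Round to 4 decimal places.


Soft-thresholding with lambda = 1.28:
prox(-8.6741) = sign(-8.6741)*max(|-8.6741| - 1.28, 0) = -7.3941
prox(-9.9321) = sign(-9.9321)*max(|-9.9321| - 1.28, 0) = -8.6521
prox(-2.1581) = sign(-2.1581)*max(|-2.1581| - 1.28, 0) = -0.8781
prox(4.389) = sign(4.389)*max(|4.389| - 1.28, 0) = 3.109
prox(x) = [-7.3941, -8.6521, -0.8781, 3.109]
||prox(x)||_1 = 7.3941 + 8.6521 + 0.8781 + 3.109 = 20.0333


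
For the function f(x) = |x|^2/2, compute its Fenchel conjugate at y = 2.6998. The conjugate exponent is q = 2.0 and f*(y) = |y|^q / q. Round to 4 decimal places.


The conjugate exponent q satisfies 1/p + 1/q = 1.
p = 2, so q = 2/(2 - 1) = 2.0
|y|^q = 2.6998^2.0 = 7.2889
f*(2.6998) = 7.2889 / 2.0 = 3.6445


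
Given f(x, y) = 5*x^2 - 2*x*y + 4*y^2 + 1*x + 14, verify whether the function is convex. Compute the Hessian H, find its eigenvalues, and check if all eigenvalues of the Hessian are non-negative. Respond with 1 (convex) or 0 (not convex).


The Hessian of f(x,y) = 5*x^2 - 2*x*y + 4*y^2 + 1*x + 14 is:
H = [[10, -2], [-2, 8]]
Trace = 10 + 8 = 18
Determinant = 10*8 - (-2)^2 = 76
Discriminant = (18)^2 - 4*76 = 20.0
Eigenvalues: lambda_1 = 6.7639, lambda_2 = 11.2361
The function is convex.

1


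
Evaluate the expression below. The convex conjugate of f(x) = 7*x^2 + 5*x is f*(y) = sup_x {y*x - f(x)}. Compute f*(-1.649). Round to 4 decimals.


f*(y) = sup_x {y*x - a*x^2 - b*x} = sup_x {(y-b)*x - a*x^2}
FOC: (y - b) - 2a*x = 0 => x* = (y - b)/(2a)
x* = (-1.649 - 5)/(2*7) = -0.4749
f*(-1.649) = (y-b)^2/(4a) = (-1.649 - 5)^2/(4*7)
= 44.2092/28 = 1.5789


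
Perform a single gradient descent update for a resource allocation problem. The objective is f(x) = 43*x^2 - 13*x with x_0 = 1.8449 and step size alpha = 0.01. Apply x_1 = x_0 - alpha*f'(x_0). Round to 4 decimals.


We compute the gradient at x_0 and apply the update.
f'(x) = 86*x - 13
f'(1.8449) = 86*1.8449 - 13 = 145.6614
x_1 = 1.8449 - 0.01*145.6614 = 0.3883


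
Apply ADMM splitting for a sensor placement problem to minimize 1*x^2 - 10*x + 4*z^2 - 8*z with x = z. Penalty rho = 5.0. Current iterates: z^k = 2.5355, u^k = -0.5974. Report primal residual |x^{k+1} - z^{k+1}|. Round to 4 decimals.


ADMM iteration with rho = 5.0, z^k = 2.5355, u^k = -0.5974
Step 1: x-update.
Minimize 1*x^2 - 10*x + (5.0/2)*(x - 2.5355 - 0.5974)^2
FOC: (2*1 + 5.0)*x = 10 + 5.0*(2.5355 + 0.5974)
x^{k+1} = 3.6664
Step 2: z-update.
Minimize 4*z^2 - 8*z + (5.0/2)*(3.6664 - z - 0.5974)^2
FOC: (2*4 + 5.0)*z = 8 + 5.0*(3.6664 - 0.5974)
z^{k+1} = 1.7958
Step 3: u-update.
u^{k+1} = -0.5974 + 3.6664 - 1.7958 = 1.2732
Step 4: Primal residual = |3.6664 - 1.7958| = 1.8706


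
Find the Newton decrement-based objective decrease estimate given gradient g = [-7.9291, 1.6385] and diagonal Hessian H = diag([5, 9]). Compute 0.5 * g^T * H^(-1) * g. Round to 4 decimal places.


Step 1: H is diagonal, so H^(-1) * g = [-1.5858, 0.1821].
Step 2: g^T H^(-1) g = sum_i g_i^2 / H_ii
  = (-7.9291)^2/5 + (1.6385)^2/9
  = 12.5741 + 0.2983 = 12.8724
Step 3: Objective decrease = 0.5 * g^T H^(-1) g = 6.4362


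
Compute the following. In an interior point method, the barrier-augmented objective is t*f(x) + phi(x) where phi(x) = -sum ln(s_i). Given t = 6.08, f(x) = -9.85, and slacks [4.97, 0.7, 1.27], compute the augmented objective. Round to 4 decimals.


Step 1: Compute log-barrier.
ln values: [1.6034, -0.3567, 0.239]
phi = -(1.6034 - 0.3567 + 0.239) = -1.4858
Step 2: Compute augmented objective.
t*f(x) = 6.08*-9.85 = -59.888
Total = -59.888 - 1.4858 = -61.3738


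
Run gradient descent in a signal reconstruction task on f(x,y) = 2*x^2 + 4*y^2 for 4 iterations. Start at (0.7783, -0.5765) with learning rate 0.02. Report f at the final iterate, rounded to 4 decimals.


Gradient descent on f(x,y) = 2*x^2 + 4*y^2.
Starting point: (0.7783, -0.5765), alpha = 0.02
Step 1: grad_x = 2*2*0.7783 = 3.1132, grad_y = 2*4*-0.5765 = -4.612
  x_1 = 0.7783 - 0.02*3.1132 = 0.716
  y_1 = -0.5765 - 0.02*-4.612 = -0.4843
Step 2: grad_x = 2*2*0.716 = 2.8641, grad_y = 2*4*-0.4843 = -3.8741
  x_2 = 0.716 - 0.02*2.8641 = 0.6588
  y_2 = -0.4843 - 0.02*-3.8741 = -0.4068
Step 3: grad_x = 2*2*0.6588 = 2.635, grad_y = 2*4*-0.4068 = -3.2542
  x_3 = 0.6588 - 0.02*2.635 = 0.6061
  y_3 = -0.4068 - 0.02*-3.2542 = -0.3417
Step 4: grad_x = 2*2*0.6061 = 2.4242, grad_y = 2*4*-0.3417 = -2.7336
  x_4 = 0.6061 - 0.02*2.4242 = 0.5576
  y_4 = -0.3417 - 0.02*-2.7336 = -0.287
f(0.5576, -0.287) = 2*0.5576^2 + 4*(-0.287)^2 = 0.9513


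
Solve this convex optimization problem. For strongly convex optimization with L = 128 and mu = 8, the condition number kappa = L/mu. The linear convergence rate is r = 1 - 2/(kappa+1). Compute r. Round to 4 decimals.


Step 1: Compute the condition number.
kappa = L/mu = 128/8 = 16.0
Step 2: Compute the convergence rate.
r = 1 - 2/(kappa + 1) = 1 - 2*mu/(L + mu) = (L - mu)/(L + mu) = 120/136 = 0.8824


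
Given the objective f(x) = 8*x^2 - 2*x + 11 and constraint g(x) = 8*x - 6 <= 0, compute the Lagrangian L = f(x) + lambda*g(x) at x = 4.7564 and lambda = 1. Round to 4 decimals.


Step 1: Evaluate f(x).
f(4.7564) = 8*4.7564^2 - 2*4.7564 + 11 = 182.4739
Step 2: Evaluate g(x).
g(4.7564) = 8*4.7564 - 6 = 32.0512
Step 3: Compute Lagrangian.
L = 182.4739 + 1*32.0512 = 214.5251


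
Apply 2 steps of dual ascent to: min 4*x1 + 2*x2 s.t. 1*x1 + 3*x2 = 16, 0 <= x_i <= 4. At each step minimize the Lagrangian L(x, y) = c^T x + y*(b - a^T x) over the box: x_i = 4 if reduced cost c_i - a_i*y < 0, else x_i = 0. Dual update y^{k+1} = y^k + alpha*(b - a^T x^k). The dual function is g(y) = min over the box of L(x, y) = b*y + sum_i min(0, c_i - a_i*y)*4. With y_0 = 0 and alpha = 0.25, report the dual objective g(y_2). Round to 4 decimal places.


Dual ascent for LP: min 4*x1 + 2*x2, 1*x1 + 3*x2 = 16, 0 <= x_i <= 4
Step 1: y^k = 0.0, reduced costs: (4.0, 2.0)
  x^k = (0.0, 0.0), subgradient = b - a^T x = 16.0
  y^{k+1} = 0.0 + 0.25*16.0 = 4.0
Step 2: y^k = 4.0, reduced costs: (0.0, -10.0)
  x^k = (0.0, 4.0), subgradient = b - a^T x = 4.0
  y^{k+1} = 4.0 + 0.25*4.0 = 5.0
Dual objective at y_2 = 5.0: reduced costs (-1.0, -13.0), box minimizer x = (4.0, 4.0)
g(y_2) = b*y + (c1 - a1*y)*x1 + (c2 - a2*y)*x2 = 16*5.0 + (-1.0)*4.0 + (-13.0)*4.0 = 80.0 - 4.0 - 52.0 = 24.0


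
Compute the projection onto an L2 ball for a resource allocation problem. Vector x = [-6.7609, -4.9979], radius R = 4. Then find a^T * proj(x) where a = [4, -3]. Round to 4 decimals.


Step 1: Compute ||x|| (intermediates to 6 decimals).
||x|| = sqrt((-6.7609)^2 + (-4.9979)^2) = 8.407662
Step 2: Project.
Since ||x|| > R, scale = R/||x|| = 4/8.407662 = 0.475757, proj(x) = scale * x
proj(x) = [-3.216546, -2.377786]
Step 3: Dot product.
a^T * proj(x) = 4*(-3.216546) - 3*(-2.377786) = -5.7328


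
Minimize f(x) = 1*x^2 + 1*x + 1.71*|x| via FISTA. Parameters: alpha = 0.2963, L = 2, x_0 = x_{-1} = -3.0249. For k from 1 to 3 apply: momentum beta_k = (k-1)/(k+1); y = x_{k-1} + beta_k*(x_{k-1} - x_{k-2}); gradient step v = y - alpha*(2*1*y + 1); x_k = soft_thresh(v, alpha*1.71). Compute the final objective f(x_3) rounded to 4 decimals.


FISTA on f(x) = 1*x^2 + 1*x + 1.71*|x|
L = 2, alpha = 0.2963
Iteration 1: beta = 0.0, y = -3.0249 + 0.0*(-3.0249 + 3.0249) = -3.0249
  grad(y) = -5.0498, v = y - alpha*grad = -1.5286
  prox(v) = soft_thresh(-1.5286, 0.5067) = -1.022
Iteration 2: beta = 0.3333, y = -1.022 + 0.3333*(-1.022 + 3.0249) = -0.3543
  grad(y) = 0.2913, v = y - alpha*grad = -0.4407
  prox(v) = soft_thresh(-0.4407, 0.5067) = 0.0
Iteration 3: beta = 0.5, y = 0.0 + 0.5*(0.0 + 1.022) = 0.511
  grad(y) = 2.022, v = y - alpha*grad = -0.0881
  prox(v) = soft_thresh(-0.0881, 0.5067) = 0.0
f(x_3) = 1*0.0^2 + 1*0.0 + 1.71*|0.0| = 0.0


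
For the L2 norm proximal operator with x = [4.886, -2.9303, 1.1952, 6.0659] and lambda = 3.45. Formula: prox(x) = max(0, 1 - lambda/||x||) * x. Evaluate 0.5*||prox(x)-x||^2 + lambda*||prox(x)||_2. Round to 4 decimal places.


Step 1: Compute ||x||.
||x|| = 8.4073
Step 2: Compute scaling factor.
scale = max(0, 1 - 3.45/8.4073) = 0.5896
Step 3: prox(x) = [2.881, -1.7278, 0.7047, 3.5767]
||prox(x)|| = 4.9573
Step 4: Proximal objective.
0.5*||prox-x||^2 = 5.9513
lambda*||prox|| = 17.1027
Total = 23.0541


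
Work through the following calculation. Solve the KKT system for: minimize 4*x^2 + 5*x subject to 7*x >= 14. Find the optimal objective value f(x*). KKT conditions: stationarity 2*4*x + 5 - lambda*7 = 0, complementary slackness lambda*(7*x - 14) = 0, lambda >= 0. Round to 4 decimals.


Step 1: Try lambda = 0 (constraint inactive).
x_unc = -5/(2*4) = -0.625
Check: 7*-0.625 = -4.375 < 14 -- violated!
Step 2: Constraint must be active: 7*x = 14
x* = 14/7 = 2.0
lambda = (2*4*2.0 + 5)/7 = 3.0
Step 3: Compute optimal value.
f(x*) = 4*2.0^2 + 5*2.0 = 26.0


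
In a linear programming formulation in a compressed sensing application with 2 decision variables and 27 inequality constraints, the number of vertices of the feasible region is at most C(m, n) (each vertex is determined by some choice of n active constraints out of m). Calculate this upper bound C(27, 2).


Each vertex corresponds to some choice of n active constraints out of m, so the number of vertices is at most C(m, n) = m! / (n!(m-n)!).
m = 27, n = 2
Numerator: 27 * 26
Denominator: 2! = 2
C(27, 2) = 351


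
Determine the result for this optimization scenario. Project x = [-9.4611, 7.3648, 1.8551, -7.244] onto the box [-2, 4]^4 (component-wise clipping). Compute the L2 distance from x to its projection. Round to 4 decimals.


Project each component onto [-2, 4].
clip(-9.4611) = -2.0, clip(7.3648) = 4.0, clip(1.8551) = 1.8551, clip(-7.244) = -2.0
Projection = [-2.0, 4.0, 1.8551, -2.0]
Squared diffs: [55.668, 11.3219, 0.0, 27.4995]
Distance = sqrt(94.4894) = 9.7206


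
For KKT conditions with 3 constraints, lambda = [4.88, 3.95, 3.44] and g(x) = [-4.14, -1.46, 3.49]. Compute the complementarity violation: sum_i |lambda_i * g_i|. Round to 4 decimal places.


KKT complementary slackness check:
lambda_1 * g_1 = 4.88 * -4.14 = -20.2032
lambda_2 * g_2 = 3.95 * -1.46 = -5.767
lambda_3 * g_3 = 3.44 * 3.49 = 12.0056
Total violation = 20.2032 + 5.767 + 12.0056 = 37.9758


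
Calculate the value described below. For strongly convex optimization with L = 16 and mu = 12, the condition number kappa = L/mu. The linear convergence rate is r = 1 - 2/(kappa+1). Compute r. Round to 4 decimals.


Step 1: Compute the condition number.
kappa = L/mu = 16/12 = 1.3333
Step 2: Compute the convergence rate.
r = 1 - 2/(kappa + 1) = 1 - 2*mu/(L + mu) = (L - mu)/(L + mu) = 4/28 = 0.1429


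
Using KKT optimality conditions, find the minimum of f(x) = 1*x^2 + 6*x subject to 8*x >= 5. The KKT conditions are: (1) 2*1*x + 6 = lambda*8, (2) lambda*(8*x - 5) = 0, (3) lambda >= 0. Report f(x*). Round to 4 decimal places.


Step 1: Try lambda = 0 (constraint inactive).
x_unc = -6/(2*1) = -3.0
Check: 8*-3.0 = -24.0 < 5 -- violated!
Step 2: Constraint must be active: 8*x = 5
x* = 5/8 = 0.625
lambda = (2*1*0.625 + 6)/8 = 0.9063
Step 3: Compute optimal value.
f(x*) = 1*0.625^2 + 6*0.625 = 4.1406


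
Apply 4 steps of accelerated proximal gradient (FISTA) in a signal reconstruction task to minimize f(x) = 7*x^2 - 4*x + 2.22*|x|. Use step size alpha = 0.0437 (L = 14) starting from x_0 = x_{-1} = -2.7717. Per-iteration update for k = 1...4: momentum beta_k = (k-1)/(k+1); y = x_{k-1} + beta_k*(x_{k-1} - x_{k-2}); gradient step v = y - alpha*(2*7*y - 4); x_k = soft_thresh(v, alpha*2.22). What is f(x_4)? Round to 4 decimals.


FISTA on f(x) = 7*x^2 - 4*x + 2.22*|x|
L = 14, alpha = 0.0437
Iteration 1: beta = 0.0, y = -2.7717 + 0.0*(-2.7717 + 2.7717) = -2.7717
  grad(y) = -42.8038, v = y - alpha*grad = -0.9012
  prox(v) = soft_thresh(-0.9012, 0.097) = -0.8042
Iteration 2: beta = 0.3333, y = -0.8042 + 0.3333*(-0.8042 + 2.7717) = -0.1483
  grad(y) = -6.0764, v = y - alpha*grad = 0.1172
  prox(v) = soft_thresh(0.1172, 0.097) = 0.0202
Iteration 3: beta = 0.5, y = 0.0202 + 0.5*(0.0202 + 0.8042) = 0.4324
  grad(y) = 2.0535, v = y - alpha*grad = 0.3427
  prox(v) = soft_thresh(0.3427, 0.097) = 0.2456
Iteration 4: beta = 0.6, y = 0.2456 + 0.6*(0.2456 - 0.0202) = 0.3809
  grad(y) = 1.3326, v = y - alpha*grad = 0.3227
  prox(v) = soft_thresh(0.3227, 0.097) = 0.2257
f(x_4) = 7*0.2257^2 - 4*0.2257 + 2.22*|0.2257| = -0.0452


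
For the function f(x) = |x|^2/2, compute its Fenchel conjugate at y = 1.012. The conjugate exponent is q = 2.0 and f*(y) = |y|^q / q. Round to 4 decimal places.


The conjugate exponent q satisfies 1/p + 1/q = 1.
p = 2, so q = 2/(2 - 1) = 2.0
|y|^q = 1.012^2.0 = 1.0241
f*(1.012) = 1.0241 / 2.0 = 0.5121


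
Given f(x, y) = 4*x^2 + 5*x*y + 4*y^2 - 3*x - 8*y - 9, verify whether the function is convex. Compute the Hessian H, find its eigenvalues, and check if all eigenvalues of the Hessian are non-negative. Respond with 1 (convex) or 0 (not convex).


The Hessian of f(x,y) = 4*x^2 + 5*x*y + 4*y^2 - 3*x - 8*y - 9 is:
H = [[8, 5], [5, 8]]
Trace = 8 + 8 = 16
Determinant = 8*8 - (5)^2 = 39
Discriminant = (16)^2 - 4*39 = 100.0
Eigenvalues: lambda_1 = 3.0, lambda_2 = 13.0
The function is convex.

1


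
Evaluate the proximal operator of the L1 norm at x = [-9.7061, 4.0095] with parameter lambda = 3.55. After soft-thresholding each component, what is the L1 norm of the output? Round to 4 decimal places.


Soft-thresholding with lambda = 3.55:
prox(-9.7061) = sign(-9.7061)*max(|-9.7061| - 3.55, 0) = -6.1561
prox(4.0095) = sign(4.0095)*max(|4.0095| - 3.55, 0) = 0.4595
prox(x) = [-6.1561, 0.4595]
||prox(x)||_1 = 6.1561 + 0.4595 = 6.6156


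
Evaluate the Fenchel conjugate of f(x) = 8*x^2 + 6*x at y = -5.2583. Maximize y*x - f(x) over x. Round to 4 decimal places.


f*(y) = sup_x {y*x - a*x^2 - b*x} = sup_x {(y-b)*x - a*x^2}
FOC: (y - b) - 2a*x = 0 => x* = (y - b)/(2a)
x* = (-5.2583 - 6)/(2*8) = -0.7036
f*(-5.2583) = (y-b)^2/(4a) = (-5.2583 - 6)^2/(4*8)
= 126.7493/32 = 3.9609


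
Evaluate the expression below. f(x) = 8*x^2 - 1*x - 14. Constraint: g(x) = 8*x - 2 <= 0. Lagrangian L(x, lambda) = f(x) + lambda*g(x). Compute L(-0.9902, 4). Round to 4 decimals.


Step 1: Evaluate f(x).
f(-0.9902) = 8*(-0.9902)^2 - 1*(-0.9902) - 14 = -5.1658
Step 2: Evaluate g(x).
g(-0.9902) = 8*-0.9902 - 2 = -9.9216
Step 3: Compute Lagrangian.
L = -5.1658 + 4*-9.9216 = -44.8522


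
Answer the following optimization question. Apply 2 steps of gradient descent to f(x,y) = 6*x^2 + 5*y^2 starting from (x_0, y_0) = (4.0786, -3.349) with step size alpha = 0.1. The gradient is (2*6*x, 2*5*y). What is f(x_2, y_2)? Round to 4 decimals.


Gradient descent on f(x,y) = 6*x^2 + 5*y^2.
Starting point: (4.0786, -3.349), alpha = 0.1
Step 1: grad_x = 2*6*4.0786 = 48.9432, grad_y = 2*5*-3.349 = -33.49
  x_1 = 4.0786 - 0.1*48.9432 = -0.8157
  y_1 = -3.349 - 0.1*-33.49 = 0.0
Step 2: grad_x = 2*6*-0.8157 = -9.7886, grad_y = 2*5*0.0 = 0.0
  x_2 = -0.8157 - 0.1*-9.7886 = 0.1631
  y_2 = 0.0 - 0.1*0.0 = 0.0
f(0.1631, 0.0) = 6*0.1631^2 + 5*0.0^2 = 0.1597


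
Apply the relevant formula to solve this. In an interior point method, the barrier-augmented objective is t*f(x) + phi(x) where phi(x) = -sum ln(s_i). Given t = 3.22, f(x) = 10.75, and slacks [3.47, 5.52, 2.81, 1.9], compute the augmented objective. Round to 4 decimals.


Step 1: Compute log-barrier.
ln values: [1.2442, 1.7084, 1.0332, 0.6419]
phi = -(1.2442 + 1.7084 + 1.0332 + 0.6419) = -4.6276
Step 2: Compute augmented objective.
t*f(x) = 3.22*10.75 = 34.615
Total = 34.615 - 4.6276 = 29.9874


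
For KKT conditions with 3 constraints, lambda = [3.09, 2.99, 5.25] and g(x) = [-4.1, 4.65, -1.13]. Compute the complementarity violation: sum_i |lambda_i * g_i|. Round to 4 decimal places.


KKT complementary slackness check:
lambda_1 * g_1 = 3.09 * -4.1 = -12.669
lambda_2 * g_2 = 2.99 * 4.65 = 13.9035
lambda_3 * g_3 = 5.25 * -1.13 = -5.9325
Total violation = 12.669 + 13.9035 + 5.9325 = 32.505


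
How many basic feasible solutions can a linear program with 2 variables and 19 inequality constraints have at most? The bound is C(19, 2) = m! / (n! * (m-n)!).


Each vertex corresponds to some choice of n active constraints out of m, so the number of vertices is at most C(m, n) = m! / (n!(m-n)!).
m = 19, n = 2
Numerator: 19 * 18
Denominator: 2! = 2
C(19, 2) = 171


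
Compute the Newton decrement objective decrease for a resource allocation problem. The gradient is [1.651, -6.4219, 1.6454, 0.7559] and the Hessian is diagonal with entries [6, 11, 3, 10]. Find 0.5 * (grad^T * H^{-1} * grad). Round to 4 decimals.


Step 1: H is diagonal, so H^(-1) * g = [0.2752, -0.5838, 0.5485, 0.0756].
Step 2: g^T H^(-1) g = sum_i g_i^2 / H_ii
  = (1.651)^2/6 + (-6.4219)^2/11 + (1.6454)^2/3 + (0.7559)^2/10
  = 0.4543 + 3.7492 + 0.9024 + 0.0571 = 5.163
Step 3: Objective decrease = 0.5 * g^T H^(-1) g = 2.5815
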